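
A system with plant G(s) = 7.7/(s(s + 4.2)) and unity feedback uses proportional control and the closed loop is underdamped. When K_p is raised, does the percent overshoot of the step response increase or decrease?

ζ = 4.2/(2√(7.7K_p)) decreases as K_p grows; lower damping means more overshoot.

increase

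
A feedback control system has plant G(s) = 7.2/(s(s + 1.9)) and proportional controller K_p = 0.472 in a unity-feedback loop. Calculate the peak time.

Closed-loop characteristic equation: s² + 1.9s + 3.398 = 0, so ω_n = 1.843 rad/s and ζ = 1.9/(2·1.843) = 0.5153.
Damped frequency ω_d = ω_n√(1−ζ²) = 1.58 rad/s, so peak time T_p = π/ω_d = 1.99 s.

T_p = 1.99 s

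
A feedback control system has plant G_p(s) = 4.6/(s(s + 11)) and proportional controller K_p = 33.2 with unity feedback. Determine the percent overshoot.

21%

The closed-loop denominator s² + 11s + 152.7 gives ω_n = √152.7 = 12.36 and ζ = 11/(2ω_n) = 0.4451.
%OS = 100·exp(−πζ/√(1−ζ²)) = 100·exp(−π·0.4451/√0.8019) = 21%.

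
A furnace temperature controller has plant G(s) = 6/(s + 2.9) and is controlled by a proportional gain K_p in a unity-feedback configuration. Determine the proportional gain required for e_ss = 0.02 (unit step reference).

The loop is type 0, so e_ss(step) = 1/(1 + K_pos) with K_pos = K_p·G(0).
G(0) = 2.069. Require 1/(1 + K_p·2.069) = 0.02, so 1 + 2.069·K_p = 50.
K_p = (50 − 1)/2.069 = 23.7.

K_p = 23.7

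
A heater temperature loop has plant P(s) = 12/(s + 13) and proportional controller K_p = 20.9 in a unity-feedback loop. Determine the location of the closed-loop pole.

Closed-loop transfer function: T(s) = K_p·P(s)/(1 + K_p·P(s)) = 250.8/(s + 13 + 250.8) = 250.8/(s + 263.8).
The closed-loop pole is at s = −263.8.

s = -263.8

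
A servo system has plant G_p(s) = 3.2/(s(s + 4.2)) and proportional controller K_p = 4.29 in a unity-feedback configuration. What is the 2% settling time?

From 1 + K_pG_p(s) = 0: s² + 4.2s + 13.73 = 0 ⇒ ω_n = 3.705, ζ = 0.5668.
2% settling time T_s ≈ 4/(ζω_n) = 4/2.1 = 1.9 s.

T_s ≈ 1.9 s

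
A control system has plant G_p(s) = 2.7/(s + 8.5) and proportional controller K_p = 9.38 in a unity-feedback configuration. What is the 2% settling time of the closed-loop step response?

T_s ≈ 0.118 s

Closed-loop transfer function: T(s) = K_p·G_p(s)/(1 + K_p·G_p(s)) = 25.33/(s + 8.5 + 25.33) = 25.33/(s + 33.83).
Time constant τ = 1/33.83 = 0.02956 s, so the 2% settling time is about 4τ = 0.118 s.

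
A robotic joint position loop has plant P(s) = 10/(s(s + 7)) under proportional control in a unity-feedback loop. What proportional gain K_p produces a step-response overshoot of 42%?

From %OS = 100·exp(−πζ/√(1−ζ²)) = 42%, ζ = −ln(0.42)/√(π²+ln²(0.42)) = 0.2662.
Characteristic equation s² + 7s + 10K_p = 0 gives ζ = 7/(2√(10K_p)).
Setting ζ = 0.2662: √(10K_p) = 7/(2·0.2662) = 13.15, so K_p = 172.9/10 = 17.3.

K_p = 17.3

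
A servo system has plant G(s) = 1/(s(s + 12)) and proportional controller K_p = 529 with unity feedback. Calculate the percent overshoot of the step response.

Closed-loop characteristic equation: s² + 12s + 529 = 0, so ω_n = 23 rad/s and ζ = 12/(2·23) = 0.2609.
%OS = 100·exp(−πζ/√(1−ζ²)) = 100·exp(−π·0.2609/√0.9319) = 42.8%.

42.8%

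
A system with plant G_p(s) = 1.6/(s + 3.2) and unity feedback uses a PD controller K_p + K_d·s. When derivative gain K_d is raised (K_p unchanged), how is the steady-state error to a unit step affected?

unchanged

K_d affects only the transient (the s-coefficient); the DC loop gain, and hence e_ss, depends only on K_p.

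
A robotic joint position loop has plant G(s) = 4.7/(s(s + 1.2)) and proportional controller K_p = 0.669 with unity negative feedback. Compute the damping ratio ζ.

ζ = 0.338

With unity feedback the closed-loop characteristic equation is s² + 1.2s + 0.669·4.7 = s² + 1.2s + 3.144 = 0.
So ω_n² = 3.144 ⇒ ω_n = 1.773 rad/s, and ζ = 1.2/(2ω_n) = 0.338.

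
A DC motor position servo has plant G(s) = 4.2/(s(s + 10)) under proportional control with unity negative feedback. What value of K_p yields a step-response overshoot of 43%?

From %OS = 100·exp(−πζ/√(1−ζ²)) = 43%, ζ = −ln(0.43)/√(π²+ln²(0.43)) = 0.2594.
Characteristic equation s² + 10s + 4.2K_p = 0 gives ζ = 10/(2√(4.2K_p)).
Setting ζ = 0.2594: √(4.2K_p) = 10/(2·0.2594) = 19.27, so K_p = 371.4/4.2 = 88.4.

K_p = 88.4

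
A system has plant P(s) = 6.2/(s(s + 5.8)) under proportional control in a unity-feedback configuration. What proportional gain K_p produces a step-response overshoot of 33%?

K_p = 12.2

From %OS = 100·exp(−πζ/√(1−ζ²)) = 33%, ζ = −ln(0.33)/√(π²+ln²(0.33)) = 0.3328.
Characteristic equation s² + 5.8s + 6.2K_p = 0 gives ζ = 5.8/(2√(6.2K_p)).
Setting ζ = 0.3328: √(6.2K_p) = 5.8/(2·0.3328) = 8.714, so K_p = 75.94/6.2 = 12.2.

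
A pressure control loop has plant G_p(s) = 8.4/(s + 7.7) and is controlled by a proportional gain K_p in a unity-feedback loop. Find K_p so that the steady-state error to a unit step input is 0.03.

K_p = 29.6

For a type-0 loop with proportional control, e_ss = 1/(1 + K_p·G_p(0)).
G_p(0) = 1.091. Require 1/(1 + K_p·1.091) = 0.03, so 1 + 1.091·K_p = 33.33.
K_p = (33.33 − 1)/1.091 = 29.6.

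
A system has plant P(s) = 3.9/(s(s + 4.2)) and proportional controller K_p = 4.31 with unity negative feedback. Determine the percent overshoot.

From 1 + K_pP(s) = 0: s² + 4.2s + 16.81 = 0 ⇒ ω_n = 4.1, ζ = 0.5122.
%OS = 100·exp(−πζ/√(1−ζ²)) = 100·exp(−π·0.5122/√0.7376) = 15.4%.

15.4%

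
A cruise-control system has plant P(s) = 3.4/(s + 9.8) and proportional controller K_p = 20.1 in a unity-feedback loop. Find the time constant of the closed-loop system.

Closed-loop transfer function: T(s) = K_p·P(s)/(1 + K_p·P(s)) = 68.34/(s + 9.8 + 68.34) = 68.34/(s + 78.14).
Time constant τ = 1/78.14 = 0.0128 s.

τ = 0.0128 s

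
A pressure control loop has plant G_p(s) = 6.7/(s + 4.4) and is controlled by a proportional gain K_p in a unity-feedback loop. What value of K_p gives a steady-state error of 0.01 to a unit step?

Steady-state error for a unit step on this type-0 loop is 1/(1 + K_p·G_p(0)).
G_p(0) = 1.523. Require 1/(1 + K_p·1.523) = 0.01, so 1 + 1.523·K_p = 100.
K_p = (100 − 1)/1.523 = 65.

K_p = 65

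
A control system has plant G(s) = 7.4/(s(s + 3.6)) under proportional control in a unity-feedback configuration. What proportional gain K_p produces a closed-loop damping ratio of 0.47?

K_p = 1.98

Closed-loop characteristic equation: s² + 3.6s + K_p·7.4 = 0.
So ω_n = √(7.4K_p) and 2ζω_n = 3.6, giving ζ = 3.6/(2√(7.4K_p)).
Setting ζ = 0.47: √(7.4K_p) = 3.6/(2·0.47) = 3.83, so K_p = 14.67/7.4 = 1.98.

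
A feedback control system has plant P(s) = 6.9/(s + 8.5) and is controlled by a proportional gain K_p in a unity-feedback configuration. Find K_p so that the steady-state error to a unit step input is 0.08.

For a type-0 loop with proportional control, e_ss = 1/(1 + K_p·P(0)).
P(0) = 0.8118. Require 1/(1 + K_p·0.8118) = 0.08, so 1 + 0.8118·K_p = 12.5.
K_p = (12.5 − 1)/0.8118 = 14.2.

K_p = 14.2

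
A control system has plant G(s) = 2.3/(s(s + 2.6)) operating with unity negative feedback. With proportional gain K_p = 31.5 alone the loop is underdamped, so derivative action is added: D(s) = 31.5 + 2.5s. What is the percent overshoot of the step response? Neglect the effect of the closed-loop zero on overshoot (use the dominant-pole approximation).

Forward path: (31.5 + 2.5s)·2.3/(s(s+2.6)). The closed-loop characteristic equation is s² + (2.6 + 2.3·2.5)s + 2.3·31.5 = 0.
That is s² + 8.35s + 72.45 = 0, so ω_n = 8.512 rad/s and ζ = 8.35/(2·8.512) = 0.4905.
%OS = 100·exp(−πζ/√(1−ζ²)) = 17.1%.

17.1%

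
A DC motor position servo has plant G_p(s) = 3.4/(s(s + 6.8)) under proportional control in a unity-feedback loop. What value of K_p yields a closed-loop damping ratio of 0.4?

Closed-loop characteristic equation: s² + 6.8s + K_p·3.4 = 0.
So ω_n = √(3.4K_p) and 2ζω_n = 6.8, giving ζ = 6.8/(2√(3.4K_p)).
Setting ζ = 0.4: √(3.4K_p) = 6.8/(2·0.4) = 8.5, so K_p = 72.25/3.4 = 21.2.

K_p = 21.2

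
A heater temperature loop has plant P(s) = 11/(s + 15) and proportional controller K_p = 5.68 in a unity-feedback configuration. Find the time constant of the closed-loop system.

τ = 0.0129 s

Closed-loop transfer function: T(s) = K_p·P(s)/(1 + K_p·P(s)) = 62.48/(s + 15 + 62.48) = 62.48/(s + 77.48).
Time constant τ = 1/77.48 = 0.0129 s.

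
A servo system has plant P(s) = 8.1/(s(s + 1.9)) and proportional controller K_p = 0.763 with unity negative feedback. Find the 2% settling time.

The closed-loop denominator s² + 1.9s + 6.18 gives ω_n = √6.18 = 2.486 and ζ = 1.9/(2ω_n) = 0.3821.
2% settling time T_s ≈ 4/(ζω_n) = 4/0.95 = 4.21 s.

T_s ≈ 4.21 s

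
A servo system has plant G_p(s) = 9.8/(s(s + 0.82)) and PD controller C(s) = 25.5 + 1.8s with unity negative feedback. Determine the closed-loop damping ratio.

Forward path: (25.5 + 1.8s)·9.8/(s(s+0.82)). The closed-loop characteristic equation is s² + (0.82 + 9.8·1.8)s + 9.8·25.5 = 0.
That is s² + 18.46s + 249.9 = 0, so ω_n = 15.81 rad/s and ζ = 18.46/(2·15.81) = 0.5839.

ζ = 0.584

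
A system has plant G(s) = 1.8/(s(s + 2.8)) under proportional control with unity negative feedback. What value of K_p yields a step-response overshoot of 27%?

K_p = 7.36

From %OS = 100·exp(−πζ/√(1−ζ²)) = 27%, ζ = −ln(0.27)/√(π²+ln²(0.27)) = 0.3847.
Characteristic equation s² + 2.8s + 1.8K_p = 0 gives ζ = 2.8/(2√(1.8K_p)).
Setting ζ = 0.3847: √(1.8K_p) = 2.8/(2·0.3847) = 3.639, so K_p = 13.24/1.8 = 7.36.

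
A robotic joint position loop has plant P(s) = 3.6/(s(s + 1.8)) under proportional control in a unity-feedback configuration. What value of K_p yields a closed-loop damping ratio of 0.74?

Closed-loop characteristic equation: s² + 1.8s + K_p·3.6 = 0.
So ω_n = √(3.6K_p) and 2ζω_n = 1.8, giving ζ = 1.8/(2√(3.6K_p)).
Setting ζ = 0.74: √(3.6K_p) = 1.8/(2·0.74) = 1.216, so K_p = 1.479/3.6 = 0.411.

K_p = 0.411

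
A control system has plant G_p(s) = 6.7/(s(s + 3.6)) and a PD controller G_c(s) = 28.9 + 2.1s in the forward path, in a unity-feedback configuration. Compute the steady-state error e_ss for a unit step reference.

0

The open loop G_c(s)G_p(s) has a pole at the origin (type 1), so the static position error constant is infinite and e_ss = 1/(1+∞) = 0.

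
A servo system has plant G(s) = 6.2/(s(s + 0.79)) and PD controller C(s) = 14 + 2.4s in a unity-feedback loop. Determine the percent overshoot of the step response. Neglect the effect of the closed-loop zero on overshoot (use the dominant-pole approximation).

0.758%

Forward path: (14 + 2.4s)·6.2/(s(s+0.79)). The closed-loop characteristic equation is s² + (0.79 + 6.2·2.4)s + 6.2·14 = 0.
That is s² + 15.67s + 86.8 = 0, so ω_n = 9.317 rad/s and ζ = 15.67/(2·9.317) = 0.841.
%OS = 100·exp(−πζ/√(1−ζ²)) = 0.758%.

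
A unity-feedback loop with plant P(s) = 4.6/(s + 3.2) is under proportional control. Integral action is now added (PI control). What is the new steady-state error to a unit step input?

0

The integrator makes K_pos = lim_{s→0} C(s)G(s) infinite, so e_ss = 1/(1+K_pos) = 0.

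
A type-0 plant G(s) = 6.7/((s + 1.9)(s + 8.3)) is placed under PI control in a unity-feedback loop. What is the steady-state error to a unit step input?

The PI controller's integrator makes the forward path type 1, so e_ss to a step is zero.

0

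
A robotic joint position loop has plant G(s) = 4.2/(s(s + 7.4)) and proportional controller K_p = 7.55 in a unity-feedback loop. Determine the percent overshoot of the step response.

The closed-loop denominator s² + 7.4s + 31.71 gives ω_n = √31.71 = 5.631 and ζ = 7.4/(2ω_n) = 0.6571.
%OS = 100·exp(−πζ/√(1−ζ²)) = 100·exp(−π·0.6571/√0.5683) = 6.47%.

6.47%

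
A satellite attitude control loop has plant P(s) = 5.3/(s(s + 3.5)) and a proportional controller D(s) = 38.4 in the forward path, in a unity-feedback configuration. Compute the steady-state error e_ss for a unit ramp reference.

0.0172

The loop has one pole at the origin (type 1). Velocity error constant K_v = lim_{s→0} s·D(s)P(s) = 38.4·5.3/3.5 = 58.15.
Steady-state error to a unit ramp: e_ss = 1/K_v = 0.0172.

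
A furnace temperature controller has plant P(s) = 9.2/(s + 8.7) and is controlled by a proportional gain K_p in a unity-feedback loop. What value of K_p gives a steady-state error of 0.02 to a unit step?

K_p = 46.3

For a type-0 loop with proportional control, e_ss = 1/(1 + K_p·P(0)).
P(0) = 1.057. Require 1/(1 + K_p·1.057) = 0.02, so 1 + 1.057·K_p = 50.
K_p = (50 − 1)/1.057 = 46.3.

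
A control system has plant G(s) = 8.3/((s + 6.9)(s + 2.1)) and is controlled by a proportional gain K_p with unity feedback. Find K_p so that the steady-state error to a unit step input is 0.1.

For a type-0 loop with proportional control, e_ss = 1/(1 + K_p·G(0)).
G(0) = 0.5728. Require 1/(1 + K_p·0.5728) = 0.1, so 1 + 0.5728·K_p = 10.
K_p = (10 − 1)/0.5728 = 15.7.

K_p = 15.7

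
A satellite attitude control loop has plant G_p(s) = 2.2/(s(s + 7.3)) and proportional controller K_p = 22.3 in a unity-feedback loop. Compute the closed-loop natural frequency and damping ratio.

ω_n = 7 rad/s, ζ = 0.521

With unity feedback the closed-loop characteristic equation is s² + 7.3s + 22.3·2.2 = s² + 7.3s + 49.06 = 0.
Matching s² + 2ζω_n s + ω_n²: ω_n = √49.06 = 7.004 rad/s and 2ζω_n = 7.3, so ζ = 7.3/(2·7.004) = 0.521.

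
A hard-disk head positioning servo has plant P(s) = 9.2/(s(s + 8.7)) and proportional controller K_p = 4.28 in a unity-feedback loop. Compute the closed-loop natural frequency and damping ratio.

ω_n = 6.28 rad/s, ζ = 0.693

The closed-loop denominator is s(s+8.7) + 4.28·9.2 = s² + 8.7s + 39.38.
Matching s² + 2ζω_n s + ω_n²: ω_n = √39.38 = 6.275 rad/s and 2ζω_n = 8.7, so ζ = 8.7/(2·6.275) = 0.693.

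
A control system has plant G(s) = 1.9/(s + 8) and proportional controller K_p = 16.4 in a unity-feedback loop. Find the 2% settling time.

Closed-loop transfer function: T(s) = K_p·G(s)/(1 + K_p·G(s)) = 31.16/(s + 8 + 31.16) = 31.16/(s + 39.16).
Time constant τ = 1/39.16 = 0.02554 s, so the 2% settling time is about 4τ = 0.102 s.

T_s ≈ 0.102 s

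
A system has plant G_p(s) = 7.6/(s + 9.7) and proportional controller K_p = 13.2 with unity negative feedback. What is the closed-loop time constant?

Closed-loop transfer function: T(s) = K_p·G_p(s)/(1 + K_p·G_p(s)) = 100.3/(s + 9.7 + 100.3) = 100.3/(s + 110).
Time constant τ = 1/110 = 0.00909 s.

τ = 0.00909 s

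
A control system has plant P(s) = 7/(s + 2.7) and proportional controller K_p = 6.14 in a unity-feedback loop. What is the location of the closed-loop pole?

s = -45.68

Closed-loop transfer function: T(s) = K_p·P(s)/(1 + K_p·P(s)) = 42.98/(s + 2.7 + 42.98) = 42.98/(s + 45.68).
The closed-loop pole is at s = −45.68.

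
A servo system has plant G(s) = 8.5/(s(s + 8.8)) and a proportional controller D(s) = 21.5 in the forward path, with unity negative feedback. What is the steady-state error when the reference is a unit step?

0

The open loop D(s)G(s) has a pole at the origin (type 1), so the static position error constant is infinite and e_ss = 1/(1+∞) = 0.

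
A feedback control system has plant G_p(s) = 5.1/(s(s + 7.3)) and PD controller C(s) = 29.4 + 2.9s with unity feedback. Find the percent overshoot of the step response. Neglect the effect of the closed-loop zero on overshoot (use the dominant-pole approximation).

0.141%

Forward path: (29.4 + 2.9s)·5.1/(s(s+7.3)). The closed-loop characteristic equation is s² + (7.3 + 5.1·2.9)s + 5.1·29.4 = 0.
That is s² + 22.09s + 149.9 = 0, so ω_n = 12.24 rad/s and ζ = 22.09/(2·12.24) = 0.902.
%OS = 100·exp(−πζ/√(1−ζ²)) = 0.141%.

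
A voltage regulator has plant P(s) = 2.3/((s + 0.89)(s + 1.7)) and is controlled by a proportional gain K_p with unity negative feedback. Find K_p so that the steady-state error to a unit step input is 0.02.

K_p = 32.2

Steady-state error for a unit step on this type-0 loop is 1/(1 + K_p·P(0)).
P(0) = 1.52. Require 1/(1 + K_p·1.52) = 0.02, so 1 + 1.52·K_p = 50.
K_p = (50 − 1)/1.52 = 32.2.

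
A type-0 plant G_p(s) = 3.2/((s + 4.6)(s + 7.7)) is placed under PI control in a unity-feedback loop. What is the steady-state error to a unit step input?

0

The PI controller's integrator makes the forward path type 1, so e_ss to a step is zero.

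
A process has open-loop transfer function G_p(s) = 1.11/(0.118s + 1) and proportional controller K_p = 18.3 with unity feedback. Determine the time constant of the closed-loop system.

τ = 0.00554 s

Closed loop: T(s) = K_p·G_p/(1+K_p·G_p) = 20.31/(0.118s + 1 + 20.31), with pole at s = −(1 + 20.31)/0.118 = −180.6.
Closed-loop time constant τ = 1/180.6 = 0.00554 s.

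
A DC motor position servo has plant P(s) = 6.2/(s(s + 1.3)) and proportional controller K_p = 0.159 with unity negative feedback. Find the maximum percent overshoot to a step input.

The closed-loop denominator s² + 1.3s + 0.9858 gives ω_n = √0.9858 = 0.9929 and ζ = 1.3/(2ω_n) = 0.6547.
%OS = 100·exp(−πζ/√(1−ζ²)) = 100·exp(−π·0.6547/√0.5714) = 6.58%.

6.58%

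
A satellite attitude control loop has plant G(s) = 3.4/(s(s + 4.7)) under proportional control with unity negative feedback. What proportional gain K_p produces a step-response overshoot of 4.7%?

From %OS = 100·exp(−πζ/√(1−ζ²)) = 4.7%, ζ = −ln(0.047)/√(π²+ln²(0.047)) = 0.6975.
Characteristic equation s² + 4.7s + 3.4K_p = 0 gives ζ = 4.7/(2√(3.4K_p)).
Setting ζ = 0.6975: √(3.4K_p) = 4.7/(2·0.6975) = 3.369, so K_p = 11.35/3.4 = 3.34.

K_p = 3.34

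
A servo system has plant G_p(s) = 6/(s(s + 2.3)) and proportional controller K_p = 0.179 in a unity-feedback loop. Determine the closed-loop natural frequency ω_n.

With unity feedback the closed-loop characteristic equation is s² + 2.3s + 0.179·6 = s² + 2.3s + 1.074 = 0.
So ω_n² = 1.074 ⇒ ω_n = 1.036 rad/s, and ζ = 2.3/(2ω_n) = 1.11.

ω_n = 1.04 rad/s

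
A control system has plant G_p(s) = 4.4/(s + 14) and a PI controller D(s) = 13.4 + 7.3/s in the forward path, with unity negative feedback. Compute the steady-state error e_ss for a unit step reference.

0

The open loop D(s)G_p(s) has a pole at the origin (type 1), so the static position error constant is infinite and e_ss = 1/(1+∞) = 0.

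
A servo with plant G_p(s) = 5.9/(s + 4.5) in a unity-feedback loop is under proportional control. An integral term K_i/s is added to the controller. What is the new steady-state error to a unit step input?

Adding integral action puts a pole at s = 0 in the forward path, raising the system type to 1; a type-1 loop has zero steady-state error to a step.

0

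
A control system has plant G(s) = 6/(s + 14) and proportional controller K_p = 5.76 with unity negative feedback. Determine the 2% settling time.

Closed-loop transfer function: T(s) = K_p·G(s)/(1 + K_p·G(s)) = 34.56/(s + 14 + 34.56) = 34.56/(s + 48.56).
Time constant τ = 1/48.56 = 0.02059 s, so the 2% settling time is about 4τ = 0.0824 s.

T_s ≈ 0.0824 s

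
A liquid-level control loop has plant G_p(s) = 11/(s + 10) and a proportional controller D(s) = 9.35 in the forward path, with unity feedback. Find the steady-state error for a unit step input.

0.0886

The loop is type 0. Static position error constant K_pos = D(0)·G_p(0) = 9.35·1.1 = 10.29.
Steady-state error to a unit step: e_ss = 1/(1+K_pos) = 1/11.29 = 0.0886.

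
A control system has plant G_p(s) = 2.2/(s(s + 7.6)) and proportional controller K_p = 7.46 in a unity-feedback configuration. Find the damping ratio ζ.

ζ = 0.938

The closed-loop denominator is s(s+7.6) + 7.46·2.2 = s² + 7.6s + 16.41.
Matching s² + 2ζω_n s + ω_n²: ω_n = √16.41 = 4.051 rad/s and 2ζω_n = 7.6, so ζ = 7.6/(2·4.051) = 0.938.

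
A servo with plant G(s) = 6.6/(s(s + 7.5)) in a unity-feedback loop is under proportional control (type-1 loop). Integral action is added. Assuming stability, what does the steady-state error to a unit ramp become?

0

The integrator raises the loop to type 2, so K_v → ∞ and e_ss to a ramp is zero.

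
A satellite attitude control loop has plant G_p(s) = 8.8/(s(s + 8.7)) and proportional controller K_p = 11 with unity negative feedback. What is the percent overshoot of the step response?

The closed-loop denominator s² + 8.7s + 96.8 gives ω_n = √96.8 = 9.839 and ζ = 8.7/(2ω_n) = 0.4421.
%OS = 100·exp(−πζ/√(1−ζ²)) = 100·exp(−π·0.4421/√0.8045) = 21.3%.

21.3%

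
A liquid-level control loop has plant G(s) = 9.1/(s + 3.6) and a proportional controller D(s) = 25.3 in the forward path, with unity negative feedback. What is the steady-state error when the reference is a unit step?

The loop is type 0. Static position error constant K_pos = D(0)·G(0) = 25.3·2.528 = 63.95.
Steady-state error to a unit step: e_ss = 1/(1+K_pos) = 1/64.95 = 0.0154.

0.0154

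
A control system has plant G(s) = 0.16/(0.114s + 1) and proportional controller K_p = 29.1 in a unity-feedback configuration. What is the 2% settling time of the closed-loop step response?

Closed loop: T(s) = K_p·G/(1+K_p·G) = 4.656/(0.114s + 1 + 4.656), with pole at s = −(1 + 4.656)/0.114 = −49.61.
τ = 1/49.61 = 0.02016 s, so 2% settling time ≈ 4τ = 0.0806 s.

T_s ≈ 0.0806 s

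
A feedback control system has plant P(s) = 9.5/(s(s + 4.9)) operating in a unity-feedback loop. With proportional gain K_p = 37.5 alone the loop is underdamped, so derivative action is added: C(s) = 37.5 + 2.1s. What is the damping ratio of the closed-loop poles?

Forward path: (37.5 + 2.1s)·9.5/(s(s+4.9)). The closed-loop characteristic equation is s² + (4.9 + 9.5·2.1)s + 9.5·37.5 = 0.
That is s² + 24.85s + 356.2 = 0, so ω_n = 18.87 rad/s and ζ = 24.85/(2·18.87) = 0.6583.

ζ = 0.658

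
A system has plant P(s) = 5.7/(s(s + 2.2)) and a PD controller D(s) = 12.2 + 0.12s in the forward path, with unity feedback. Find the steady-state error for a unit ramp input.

0.0316

The loop has one pole at the origin (type 1). Velocity error constant K_v = lim_{s→0} s·D(s)P(s) = 12.2·5.7/2.2 = 31.61.
Steady-state error to a unit ramp: e_ss = 1/K_v = 0.0316.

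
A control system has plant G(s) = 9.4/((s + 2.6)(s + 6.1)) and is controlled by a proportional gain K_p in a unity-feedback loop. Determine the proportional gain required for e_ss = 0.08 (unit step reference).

The loop is type 0, so e_ss(step) = 1/(1 + K_pos) with K_pos = K_p·G(0).
G(0) = 0.5927. Require 1/(1 + K_p·0.5927) = 0.08, so 1 + 0.5927·K_p = 12.5.
K_p = (12.5 − 1)/0.5927 = 19.4.

K_p = 19.4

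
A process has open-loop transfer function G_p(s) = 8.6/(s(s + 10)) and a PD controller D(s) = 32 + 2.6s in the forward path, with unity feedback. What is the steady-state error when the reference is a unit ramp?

0.0363

The loop has one pole at the origin (type 1). Velocity error constant K_v = lim_{s→0} s·D(s)G_p(s) = 32·8.6/10 = 27.52.
Steady-state error to a unit ramp: e_ss = 1/K_v = 0.0363.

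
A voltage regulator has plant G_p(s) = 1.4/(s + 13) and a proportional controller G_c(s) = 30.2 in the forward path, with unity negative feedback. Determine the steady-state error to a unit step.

The loop is type 0. Static position error constant K_pos = G_c(0)·G_p(0) = 30.2·0.1077 = 3.252.
Steady-state error to a unit step: e_ss = 1/(1+K_pos) = 1/4.252 = 0.235.

0.235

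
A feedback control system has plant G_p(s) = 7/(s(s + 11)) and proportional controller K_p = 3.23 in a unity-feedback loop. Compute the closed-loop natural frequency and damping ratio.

1 + K_p·G_p(s) = 0 gives s² + 11s + 22.61 = 0.
Matching s² + 2ζω_n s + ω_n²: ω_n = √22.61 = 4.755 rad/s and 2ζω_n = 11, so ζ = 11/(2·4.755) = 1.16.

ω_n = 4.75 rad/s, ζ = 1.16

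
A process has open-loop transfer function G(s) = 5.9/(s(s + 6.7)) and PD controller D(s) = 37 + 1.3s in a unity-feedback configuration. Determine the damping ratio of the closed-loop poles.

ζ = 0.486

Forward path: (37 + 1.3s)·5.9/(s(s+6.7)). The closed-loop characteristic equation is s² + (6.7 + 5.9·1.3)s + 5.9·37 = 0.
That is s² + 14.37s + 218.3 = 0, so ω_n = 14.77 rad/s and ζ = 14.37/(2·14.77) = 0.4863.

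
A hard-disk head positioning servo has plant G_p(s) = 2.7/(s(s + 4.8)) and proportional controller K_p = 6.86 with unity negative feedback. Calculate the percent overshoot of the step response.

The closed-loop denominator s² + 4.8s + 18.52 gives ω_n = √18.52 = 4.304 and ζ = 4.8/(2ω_n) = 0.5577.
%OS = 100·exp(−πζ/√(1−ζ²)) = 100·exp(−π·0.5577/√0.689) = 12.1%.

12.1%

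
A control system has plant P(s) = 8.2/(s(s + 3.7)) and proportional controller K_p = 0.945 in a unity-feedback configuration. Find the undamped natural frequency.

The closed-loop denominator is s(s+3.7) + 0.945·8.2 = s² + 3.7s + 7.749.
So ω_n² = 7.749 ⇒ ω_n = 2.784 rad/s, and ζ = 3.7/(2ω_n) = 0.665.

ω_n = 2.78 rad/s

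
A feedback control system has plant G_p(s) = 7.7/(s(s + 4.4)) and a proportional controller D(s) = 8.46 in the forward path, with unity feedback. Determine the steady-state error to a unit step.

The open loop D(s)G_p(s) has a pole at the origin (type 1), so the static position error constant is infinite and e_ss = 1/(1+∞) = 0.

0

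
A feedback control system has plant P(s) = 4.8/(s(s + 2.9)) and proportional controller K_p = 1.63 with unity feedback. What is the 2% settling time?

T_s ≈ 2.76 s

Closed-loop characteristic equation: s² + 2.9s + 7.824 = 0, so ω_n = 2.797 rad/s and ζ = 2.9/(2·2.797) = 0.5184.
2% settling time T_s ≈ 4/(ζω_n) = 4/1.45 = 2.76 s.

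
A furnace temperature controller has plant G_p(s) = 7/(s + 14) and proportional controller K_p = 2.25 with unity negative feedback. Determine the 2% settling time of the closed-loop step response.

T_s ≈ 0.134 s

Closed-loop transfer function: T(s) = K_p·G_p(s)/(1 + K_p·G_p(s)) = 15.75/(s + 14 + 15.75) = 15.75/(s + 29.75).
Time constant τ = 1/29.75 = 0.03361 s, so the 2% settling time is about 4τ = 0.134 s.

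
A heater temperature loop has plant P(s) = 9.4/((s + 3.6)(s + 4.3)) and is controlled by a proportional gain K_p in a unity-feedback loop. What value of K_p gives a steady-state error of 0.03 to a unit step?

Steady-state error for a unit step on this type-0 loop is 1/(1 + K_p·P(0)).
P(0) = 0.6072. Require 1/(1 + K_p·0.6072) = 0.03, so 1 + 0.6072·K_p = 33.33.
K_p = (33.33 − 1)/0.6072 = 53.2.

K_p = 53.2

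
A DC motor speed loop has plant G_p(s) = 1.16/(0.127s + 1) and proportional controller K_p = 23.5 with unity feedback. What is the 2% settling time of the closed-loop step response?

Closed loop: T(s) = K_p·G_p/(1+K_p·G_p) = 27.26/(0.127s + 1 + 27.26), with pole at s = −(1 + 27.26)/0.127 = −222.5.
τ = 1/222.5 = 0.004494 s, so 2% settling time ≈ 4τ = 0.018 s.

T_s ≈ 0.018 s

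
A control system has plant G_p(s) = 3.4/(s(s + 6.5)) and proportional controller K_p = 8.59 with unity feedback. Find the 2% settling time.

From 1 + K_pG_p(s) = 0: s² + 6.5s + 29.21 = 0 ⇒ ω_n = 5.404, ζ = 0.6014.
2% settling time T_s ≈ 4/(ζω_n) = 4/3.25 = 1.23 s.

T_s ≈ 1.23 s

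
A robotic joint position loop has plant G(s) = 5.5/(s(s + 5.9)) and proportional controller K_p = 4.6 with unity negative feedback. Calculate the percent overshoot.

10.3%

Closed-loop characteristic equation: s² + 5.9s + 25.3 = 0, so ω_n = 5.03 rad/s and ζ = 5.9/(2·5.03) = 0.5865.
%OS = 100·exp(−πζ/√(1−ζ²)) = 100·exp(−π·0.5865/√0.656) = 10.3%.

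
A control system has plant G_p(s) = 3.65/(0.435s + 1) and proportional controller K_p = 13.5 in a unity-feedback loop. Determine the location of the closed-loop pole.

Closed loop: T(s) = K_p·G_p/(1+K_p·G_p) = 49.27/(0.435s + 1 + 49.27), with pole at s = −(1 + 49.27)/0.435 = −115.6.

s = -115.6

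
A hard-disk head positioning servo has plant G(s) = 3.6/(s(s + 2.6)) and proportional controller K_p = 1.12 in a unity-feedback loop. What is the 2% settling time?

From 1 + K_pG(s) = 0: s² + 2.6s + 4.032 = 0 ⇒ ω_n = 2.008, ζ = 0.6474.
2% settling time T_s ≈ 4/(ζω_n) = 4/1.3 = 3.08 s.

T_s ≈ 3.08 s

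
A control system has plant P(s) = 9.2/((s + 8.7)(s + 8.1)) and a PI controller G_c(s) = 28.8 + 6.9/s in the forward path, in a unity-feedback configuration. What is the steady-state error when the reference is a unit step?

The open loop G_c(s)P(s) has a pole at the origin (type 1), so the static position error constant is infinite and e_ss = 1/(1+∞) = 0.

0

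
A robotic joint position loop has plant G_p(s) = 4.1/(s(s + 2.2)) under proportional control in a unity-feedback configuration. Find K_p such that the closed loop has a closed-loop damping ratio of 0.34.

K_p = 2.55

Closed-loop characteristic equation: s² + 2.2s + K_p·4.1 = 0.
So ω_n = √(4.1K_p) and 2ζω_n = 2.2, giving ζ = 2.2/(2√(4.1K_p)).
Setting ζ = 0.34: √(4.1K_p) = 2.2/(2·0.34) = 3.235, so K_p = 10.47/4.1 = 2.55.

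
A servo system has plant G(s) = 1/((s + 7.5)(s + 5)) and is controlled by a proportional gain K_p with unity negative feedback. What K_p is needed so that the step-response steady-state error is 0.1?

The loop is type 0, so e_ss(step) = 1/(1 + K_pos) with K_pos = K_p·G(0).
G(0) = 0.02667. Require 1/(1 + K_p·0.02667) = 0.1, so 1 + 0.02667·K_p = 10.
K_p = (10 − 1)/0.02667 = 338.

K_p = 338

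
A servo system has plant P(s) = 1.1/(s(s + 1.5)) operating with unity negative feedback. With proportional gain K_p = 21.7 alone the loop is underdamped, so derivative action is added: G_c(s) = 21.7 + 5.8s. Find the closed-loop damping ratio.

ζ = 0.806

Forward path: (21.7 + 5.8s)·1.1/(s(s+1.5)). The closed-loop characteristic equation is s² + (1.5 + 1.1·5.8)s + 1.1·21.7 = 0.
That is s² + 7.88s + 23.87 = 0, so ω_n = 4.886 rad/s and ζ = 7.88/(2·4.886) = 0.8064.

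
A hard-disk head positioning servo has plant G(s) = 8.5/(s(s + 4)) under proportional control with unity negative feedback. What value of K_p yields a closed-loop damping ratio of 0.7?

K_p = 0.96

Closed-loop characteristic equation: s² + 4s + K_p·8.5 = 0.
So ω_n = √(8.5K_p) and 2ζω_n = 4, giving ζ = 4/(2√(8.5K_p)).
Setting ζ = 0.7: √(8.5K_p) = 4/(2·0.7) = 2.857, so K_p = 8.163/8.5 = 0.96.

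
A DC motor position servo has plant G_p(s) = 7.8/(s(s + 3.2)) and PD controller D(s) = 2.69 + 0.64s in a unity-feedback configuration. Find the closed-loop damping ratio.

Forward path: (2.69 + 0.64s)·7.8/(s(s+3.2)). The closed-loop characteristic equation is s² + (3.2 + 7.8·0.64)s + 7.8·2.69 = 0.
That is s² + 8.192s + 20.98 = 0, so ω_n = 4.581 rad/s and ζ = 8.192/(2·4.581) = 0.8942.

ζ = 0.894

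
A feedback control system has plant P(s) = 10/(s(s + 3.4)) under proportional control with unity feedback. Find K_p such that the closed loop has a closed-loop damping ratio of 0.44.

K_p = 1.49

Closed-loop characteristic equation: s² + 3.4s + K_p·10 = 0.
So ω_n = √(10K_p) and 2ζω_n = 3.4, giving ζ = 3.4/(2√(10K_p)).
Setting ζ = 0.44: √(10K_p) = 3.4/(2·0.44) = 3.864, so K_p = 14.93/10 = 1.49.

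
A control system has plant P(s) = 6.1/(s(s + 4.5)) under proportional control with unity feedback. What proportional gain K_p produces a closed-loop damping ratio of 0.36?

Closed-loop characteristic equation: s² + 4.5s + K_p·6.1 = 0.
So ω_n = √(6.1K_p) and 2ζω_n = 4.5, giving ζ = 4.5/(2√(6.1K_p)).
Setting ζ = 0.36: √(6.1K_p) = 4.5/(2·0.36) = 6.25, so K_p = 39.06/6.1 = 6.4.

K_p = 6.4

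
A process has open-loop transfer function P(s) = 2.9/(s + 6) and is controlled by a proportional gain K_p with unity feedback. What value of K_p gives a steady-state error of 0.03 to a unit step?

K_p = 66.9

For a type-0 loop with proportional control, e_ss = 1/(1 + K_p·P(0)).
P(0) = 0.4833. Require 1/(1 + K_p·0.4833) = 0.03, so 1 + 0.4833·K_p = 33.33.
K_p = (33.33 − 1)/0.4833 = 66.9.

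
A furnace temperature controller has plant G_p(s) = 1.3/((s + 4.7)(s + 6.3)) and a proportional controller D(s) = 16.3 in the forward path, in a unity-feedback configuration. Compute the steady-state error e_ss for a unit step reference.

0.583

The loop is type 0. Static position error constant K_pos = D(0)·G_p(0) = 16.3·0.0439 = 0.7156.
Steady-state error to a unit step: e_ss = 1/(1+K_pos) = 1/1.716 = 0.583.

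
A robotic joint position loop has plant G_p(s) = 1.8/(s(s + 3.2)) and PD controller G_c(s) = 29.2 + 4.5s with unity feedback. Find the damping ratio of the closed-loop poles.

Forward path: (29.2 + 4.5s)·1.8/(s(s+3.2)). The closed-loop characteristic equation is s² + (3.2 + 1.8·4.5)s + 1.8·29.2 = 0.
That is s² + 11.3s + 52.56 = 0, so ω_n = 7.25 rad/s and ζ = 11.3/(2·7.25) = 0.7793.

ζ = 0.779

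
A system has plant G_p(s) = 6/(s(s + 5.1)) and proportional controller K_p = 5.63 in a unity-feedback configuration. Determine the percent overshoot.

21.6%

The closed-loop denominator s² + 5.1s + 33.78 gives ω_n = √33.78 = 5.812 and ζ = 5.1/(2ω_n) = 0.4387.
%OS = 100·exp(−πζ/√(1−ζ²)) = 100·exp(−π·0.4387/√0.8075) = 21.6%.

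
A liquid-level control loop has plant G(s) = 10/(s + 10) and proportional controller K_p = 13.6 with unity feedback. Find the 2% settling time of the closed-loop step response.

Closed-loop transfer function: T(s) = K_p·G(s)/(1 + K_p·G(s)) = 136/(s + 10 + 136) = 136/(s + 146).
Time constant τ = 1/146 = 0.006849 s, so the 2% settling time is about 4τ = 0.0274 s.

T_s ≈ 0.0274 s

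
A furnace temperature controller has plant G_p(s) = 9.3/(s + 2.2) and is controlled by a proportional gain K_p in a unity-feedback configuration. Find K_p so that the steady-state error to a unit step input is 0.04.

Steady-state error for a unit step on this type-0 loop is 1/(1 + K_p·G_p(0)).
G_p(0) = 4.227. Require 1/(1 + K_p·4.227) = 0.04, so 1 + 4.227·K_p = 25.
K_p = (25 − 1)/4.227 = 5.68.

K_p = 5.68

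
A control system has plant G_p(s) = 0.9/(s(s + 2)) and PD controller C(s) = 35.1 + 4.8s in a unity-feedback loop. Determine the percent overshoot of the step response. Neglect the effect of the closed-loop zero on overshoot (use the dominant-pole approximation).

Forward path: (35.1 + 4.8s)·0.9/(s(s+2)). The closed-loop characteristic equation is s² + (2 + 0.9·4.8)s + 0.9·35.1 = 0.
That is s² + 6.32s + 31.59 = 0, so ω_n = 5.62 rad/s and ζ = 6.32/(2·5.62) = 0.5622.
%OS = 100·exp(−πζ/√(1−ζ²)) = 11.8%.

11.8%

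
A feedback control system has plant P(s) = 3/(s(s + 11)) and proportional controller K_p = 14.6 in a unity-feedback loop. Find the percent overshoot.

The closed-loop denominator s² + 11s + 43.8 gives ω_n = √43.8 = 6.618 and ζ = 11/(2ω_n) = 0.831.
%OS = 100·exp(−πζ/√(1−ζ²)) = 100·exp(−π·0.831/√0.3094) = 0.915%.

0.915%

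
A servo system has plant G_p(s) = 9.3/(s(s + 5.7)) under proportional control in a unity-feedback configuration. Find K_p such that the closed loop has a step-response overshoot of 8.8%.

K_p = 2.33

From %OS = 100·exp(−πζ/√(1−ζ²)) = 8.8%, ζ = −ln(0.088)/√(π²+ln²(0.088)) = 0.6119.
Characteristic equation s² + 5.7s + 9.3K_p = 0 gives ζ = 5.7/(2√(9.3K_p)).
Setting ζ = 0.6119: √(9.3K_p) = 5.7/(2·0.6119) = 4.658, so K_p = 21.69/9.3 = 2.33.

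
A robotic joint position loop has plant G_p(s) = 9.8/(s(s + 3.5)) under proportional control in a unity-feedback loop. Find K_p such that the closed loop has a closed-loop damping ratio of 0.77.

Closed-loop characteristic equation: s² + 3.5s + K_p·9.8 = 0.
So ω_n = √(9.8K_p) and 2ζω_n = 3.5, giving ζ = 3.5/(2√(9.8K_p)).
Setting ζ = 0.77: √(9.8K_p) = 3.5/(2·0.77) = 2.273, so K_p = 5.165/9.8 = 0.527.

K_p = 0.527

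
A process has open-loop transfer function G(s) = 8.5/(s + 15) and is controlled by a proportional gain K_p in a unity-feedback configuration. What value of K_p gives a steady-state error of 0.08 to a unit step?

K_p = 20.3

The loop is type 0, so e_ss(step) = 1/(1 + K_pos) with K_pos = K_p·G(0).
G(0) = 0.5667. Require 1/(1 + K_p·0.5667) = 0.08, so 1 + 0.5667·K_p = 12.5.
K_p = (12.5 − 1)/0.5667 = 20.3.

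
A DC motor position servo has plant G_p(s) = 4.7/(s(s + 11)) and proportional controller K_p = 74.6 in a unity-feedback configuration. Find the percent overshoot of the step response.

Closed-loop characteristic equation: s² + 11s + 350.6 = 0, so ω_n = 18.72 rad/s and ζ = 11/(2·18.72) = 0.2937.
%OS = 100·exp(−πζ/√(1−ζ²)) = 100·exp(−π·0.2937/√0.9137) = 38.1%.

38.1%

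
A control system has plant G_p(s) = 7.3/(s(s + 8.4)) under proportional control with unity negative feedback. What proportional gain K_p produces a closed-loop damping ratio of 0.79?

Closed-loop characteristic equation: s² + 8.4s + K_p·7.3 = 0.
So ω_n = √(7.3K_p) and 2ζω_n = 8.4, giving ζ = 8.4/(2√(7.3K_p)).
Setting ζ = 0.79: √(7.3K_p) = 8.4/(2·0.79) = 5.316, so K_p = 28.26/7.3 = 3.87.

K_p = 3.87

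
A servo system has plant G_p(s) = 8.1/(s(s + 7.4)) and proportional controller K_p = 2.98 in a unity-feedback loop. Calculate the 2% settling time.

T_s ≈ 1.08 s

The closed-loop denominator s² + 7.4s + 24.14 gives ω_n = √24.14 = 4.913 and ζ = 7.4/(2ω_n) = 0.7531.
2% settling time T_s ≈ 4/(ζω_n) = 4/3.7 = 1.08 s.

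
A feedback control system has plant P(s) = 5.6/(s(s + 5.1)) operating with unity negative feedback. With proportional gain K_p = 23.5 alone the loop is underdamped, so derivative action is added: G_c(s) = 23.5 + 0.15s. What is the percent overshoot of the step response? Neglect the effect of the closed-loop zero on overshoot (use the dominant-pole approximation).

Forward path: (23.5 + 0.15s)·5.6/(s(s+5.1)). The closed-loop characteristic equation is s² + (5.1 + 5.6·0.15)s + 5.6·23.5 = 0.
That is s² + 5.94s + 131.6 = 0, so ω_n = 11.47 rad/s and ζ = 5.94/(2·11.47) = 0.2589.
%OS = 100·exp(−πζ/√(1−ζ²)) = 43.1%.

43.1%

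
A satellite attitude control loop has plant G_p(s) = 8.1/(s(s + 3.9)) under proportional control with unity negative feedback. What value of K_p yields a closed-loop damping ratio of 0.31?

Closed-loop characteristic equation: s² + 3.9s + K_p·8.1 = 0.
So ω_n = √(8.1K_p) and 2ζω_n = 3.9, giving ζ = 3.9/(2√(8.1K_p)).
Setting ζ = 0.31: √(8.1K_p) = 3.9/(2·0.31) = 6.29, so K_p = 39.57/8.1 = 4.88.

K_p = 4.88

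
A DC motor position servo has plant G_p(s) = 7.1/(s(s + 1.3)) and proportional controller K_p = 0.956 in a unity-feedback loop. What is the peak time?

Closed-loop characteristic equation: s² + 1.3s + 6.788 = 0, so ω_n = 2.605 rad/s and ζ = 1.3/(2·2.605) = 0.2495.
Damped frequency ω_d = ω_n√(1−ζ²) = 2.523 rad/s, so peak time T_p = π/ω_d = 1.25 s.

T_p = 1.25 s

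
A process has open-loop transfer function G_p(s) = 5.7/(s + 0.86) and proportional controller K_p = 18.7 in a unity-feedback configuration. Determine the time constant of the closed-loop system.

τ = 0.00931 s

Closed-loop transfer function: T(s) = K_p·G_p(s)/(1 + K_p·G_p(s)) = 106.6/(s + 0.86 + 106.6) = 106.6/(s + 107.5).
Time constant τ = 1/107.5 = 0.00931 s.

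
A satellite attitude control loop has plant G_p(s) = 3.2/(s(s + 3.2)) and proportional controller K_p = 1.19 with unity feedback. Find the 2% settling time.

From 1 + K_pG_p(s) = 0: s² + 3.2s + 3.808 = 0 ⇒ ω_n = 1.951, ζ = 0.8199.
2% settling time T_s ≈ 4/(ζω_n) = 4/1.6 = 2.5 s.

T_s ≈ 2.5 s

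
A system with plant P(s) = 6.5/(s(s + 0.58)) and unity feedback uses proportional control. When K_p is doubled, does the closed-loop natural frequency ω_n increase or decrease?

increase

ω_n = √(6.5·K_p), which grows with K_p.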